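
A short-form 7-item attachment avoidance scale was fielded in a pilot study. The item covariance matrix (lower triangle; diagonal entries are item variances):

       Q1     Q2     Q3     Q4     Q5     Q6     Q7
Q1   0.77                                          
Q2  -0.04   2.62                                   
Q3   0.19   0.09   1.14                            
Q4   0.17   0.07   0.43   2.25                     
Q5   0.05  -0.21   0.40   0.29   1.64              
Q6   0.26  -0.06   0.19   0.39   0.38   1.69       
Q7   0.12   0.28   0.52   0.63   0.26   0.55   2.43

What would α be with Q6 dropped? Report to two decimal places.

Remaining items: Q1, Q2, Q3, Q4, Q5, Q7 (k = 6).
sum of item variances = 0.77 + 2.62 + 1.14 + 2.25 + 1.64 + 2.43 = 10.85
σ²_total = 10.85 + 2 × 3.25 = 17.35
α (item deleted) = (6/5)·(1 − 10.85/17.35) = 0.45

α = 0.45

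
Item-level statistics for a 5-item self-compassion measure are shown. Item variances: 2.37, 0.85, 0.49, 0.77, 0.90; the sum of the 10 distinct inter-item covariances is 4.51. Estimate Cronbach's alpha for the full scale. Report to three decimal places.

α = 0.783

ΣVar(i) = 2.37 + 0.85 + 0.49 + 0.77 + 0.90 = 5.38
Sum of distinct covariances = 4.51
σ²_T = ΣVar(i) + 2·Σcov = 5.38 + 2 × 4.51 = 14.40
α = (5/4)·(1 − 5.38/14.40) = 0.783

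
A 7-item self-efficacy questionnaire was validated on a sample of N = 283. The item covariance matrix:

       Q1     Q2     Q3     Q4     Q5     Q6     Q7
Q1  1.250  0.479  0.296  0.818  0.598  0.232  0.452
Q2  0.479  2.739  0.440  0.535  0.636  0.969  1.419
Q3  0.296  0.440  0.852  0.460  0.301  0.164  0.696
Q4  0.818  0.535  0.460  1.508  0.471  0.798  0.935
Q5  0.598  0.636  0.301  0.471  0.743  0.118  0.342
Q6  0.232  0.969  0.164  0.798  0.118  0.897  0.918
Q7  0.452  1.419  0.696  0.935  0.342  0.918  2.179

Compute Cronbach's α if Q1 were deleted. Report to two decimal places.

Remaining items: Q2, Q3, Q4, Q5, Q6, Q7 (k = 6).
Σσᵢ² = 2.739 + 0.852 + 1.508 + 0.743 + 0.897 + 2.179 = 8.918
σ²_T = 8.918 + 2 × 9.202 = 27.322
α (item deleted) = (6/5)·(1 − 8.918/27.322) = 0.81

α = 0.81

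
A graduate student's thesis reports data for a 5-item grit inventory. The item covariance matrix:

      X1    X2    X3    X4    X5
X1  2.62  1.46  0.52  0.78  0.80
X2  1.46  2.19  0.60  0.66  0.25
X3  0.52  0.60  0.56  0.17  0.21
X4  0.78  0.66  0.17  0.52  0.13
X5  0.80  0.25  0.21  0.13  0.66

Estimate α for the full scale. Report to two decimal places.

ΣVar(i) = 2.62 + 2.19 + 0.56 + 0.52 + 0.66 = 6.55
Sum of off-diagonal covariances = 5.58
Var(T) = 6.55 + 2 × 5.58 = 17.71
α = (k/(k−1))·(1 − ΣVar(i)/Var(T)) = (5/4)·(1 − 6.55/17.71) = 0.79

α = 0.79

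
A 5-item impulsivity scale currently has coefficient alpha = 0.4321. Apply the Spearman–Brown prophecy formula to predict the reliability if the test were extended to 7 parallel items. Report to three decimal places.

Length factor m = 7/5 = 1.4000
α' = m·α / (1 + (m−1)·α)
   = 7/5 × 0.4321 / (1 + (7/5 − 1) × 0.4321)
   = 0.6049 / 1.1728 = 0.516

predicted reliability = 0.516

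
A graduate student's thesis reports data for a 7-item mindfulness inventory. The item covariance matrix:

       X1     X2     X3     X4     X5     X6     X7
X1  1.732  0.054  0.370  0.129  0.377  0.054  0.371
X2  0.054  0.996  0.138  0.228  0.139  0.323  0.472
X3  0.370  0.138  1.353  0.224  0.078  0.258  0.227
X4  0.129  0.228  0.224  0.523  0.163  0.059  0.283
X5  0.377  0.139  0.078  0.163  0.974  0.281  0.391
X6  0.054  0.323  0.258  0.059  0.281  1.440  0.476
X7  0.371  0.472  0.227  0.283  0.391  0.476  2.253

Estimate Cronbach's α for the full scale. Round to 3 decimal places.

Cronbach's α = 0.611

ΣVar(i) = 1.732 + 0.996 + 1.353 + 0.523 + 0.974 + 1.440 + 2.253 = 9.271
Sum of the distinct covariances = 5.095
Var(T) = 9.271 + 2 × 5.095 = 19.461
α = (k/(k−1))·(1 − ΣVar(i)/Var(T)) = (7/6)·(1 − 9.271/19.461) = 0.611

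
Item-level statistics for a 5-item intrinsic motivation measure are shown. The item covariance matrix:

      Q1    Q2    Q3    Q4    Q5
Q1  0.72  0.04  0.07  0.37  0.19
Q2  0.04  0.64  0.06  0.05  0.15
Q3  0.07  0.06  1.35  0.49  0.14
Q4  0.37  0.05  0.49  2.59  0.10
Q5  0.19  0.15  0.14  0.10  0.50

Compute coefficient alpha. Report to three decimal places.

Σσ²ᵢ = 0.72 + 0.64 + 1.35 + 2.59 + 0.50 = 5.80
Σ_{i<j} σ_ij = 1.66
total variance = 5.80 + 2 × 1.66 = 9.12
α = (k/(k−1))·(1 − Σσ²ᵢ/total variance) = (5/4)·(1 − 5.80/9.12) = 0.455

coefficient alpha = 0.455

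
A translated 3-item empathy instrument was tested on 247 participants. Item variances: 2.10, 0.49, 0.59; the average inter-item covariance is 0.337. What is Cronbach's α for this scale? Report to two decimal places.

Σσᵢ² = 2.10 + 0.49 + 0.59 = 3.18
Sum of the 3 distinct covariances = 3 × 0.337 = 1.011
σ²_total = Σσᵢ² + 2·Σcov = 3.18 + 2 × 1.011 = 5.202
α = (3/2)·(1 − 3.18/5.202) = 0.58

Cronbach's α = 0.58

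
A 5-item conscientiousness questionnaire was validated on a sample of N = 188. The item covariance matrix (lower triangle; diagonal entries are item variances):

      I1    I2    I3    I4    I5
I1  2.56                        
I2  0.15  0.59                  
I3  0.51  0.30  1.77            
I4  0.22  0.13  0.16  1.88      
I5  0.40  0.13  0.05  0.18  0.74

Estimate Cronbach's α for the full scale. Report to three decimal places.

α = 0.465

ΣVar(i) = 2.56 + 0.59 + 1.77 + 1.88 + 0.74 = 7.54
Σ_{i<j} σ_ij = 2.23
σ²_T = 7.54 + 2 × 2.23 = 12.00
α = (k/(k−1))·(1 − ΣVar(i)/σ²_T) = (5/4)·(1 − 7.54/12.00) = 0.465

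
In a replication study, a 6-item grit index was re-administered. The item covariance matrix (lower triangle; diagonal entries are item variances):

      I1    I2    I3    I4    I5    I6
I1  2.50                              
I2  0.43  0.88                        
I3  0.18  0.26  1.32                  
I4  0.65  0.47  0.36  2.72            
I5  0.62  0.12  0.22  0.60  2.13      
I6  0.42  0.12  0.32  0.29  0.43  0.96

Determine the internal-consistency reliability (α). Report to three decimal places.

α = 0.613

Σσ²ᵢ = 2.50 + 0.88 + 1.32 + 2.72 + 2.13 + 0.96 = 10.51
Sum of the distinct covariances = 5.49
σ²_total = 10.51 + 2 × 5.49 = 21.49
α = (k/(k−1))·(1 − Σσ²ᵢ/σ²_total) = (6/5)·(1 − 10.51/21.49) = 0.613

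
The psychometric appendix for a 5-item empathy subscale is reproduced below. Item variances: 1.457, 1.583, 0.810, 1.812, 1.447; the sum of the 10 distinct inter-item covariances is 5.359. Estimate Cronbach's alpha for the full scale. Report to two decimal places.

Cronbach's alpha = 0.75

Σσ²ᵢ = 1.457 + 1.583 + 0.810 + 1.812 + 1.447 = 7.109
Sum of distinct covariances = 5.359
Var(T) = Σσ²ᵢ + 2·Σcov = 7.109 + 2 × 5.359 = 17.827
α = (5/4)·(1 − 7.109/17.827) = 0.75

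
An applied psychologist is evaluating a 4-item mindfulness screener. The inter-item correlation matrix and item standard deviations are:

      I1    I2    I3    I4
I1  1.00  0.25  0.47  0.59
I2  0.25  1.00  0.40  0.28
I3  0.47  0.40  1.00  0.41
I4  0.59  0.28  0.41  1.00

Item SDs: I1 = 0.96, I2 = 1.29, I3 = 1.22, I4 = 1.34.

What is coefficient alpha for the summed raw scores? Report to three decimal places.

α = 0.716

Σσ²ᵢ = 0.96² + 1.29² + 1.22² + 1.34² = 5.8697
Covariances σ_ij = r_ij · s_i · s_j:
  σ(I1,I2) = 0.25 × 0.96 × 1.29 = 0.3096
  σ(I1,I3) = 0.47 × 0.96 × 1.22 = 0.5505
  σ(I1,I4) = 0.59 × 0.96 × 1.34 = 0.7590
  σ(I2,I3) = 0.40 × 1.29 × 1.22 = 0.6295
  σ(I2,I4) = 0.28 × 1.29 × 1.34 = 0.4840
  σ(I3,I4) = 0.41 × 1.22 × 1.34 = 0.6703
σ²_T = Σσ²ᵢ + 2·Σσ_ij = 5.8697 + 2 × 3.4029 = 12.6755
α = (4/3)·(1 − 5.8697/12.6755) = 0.716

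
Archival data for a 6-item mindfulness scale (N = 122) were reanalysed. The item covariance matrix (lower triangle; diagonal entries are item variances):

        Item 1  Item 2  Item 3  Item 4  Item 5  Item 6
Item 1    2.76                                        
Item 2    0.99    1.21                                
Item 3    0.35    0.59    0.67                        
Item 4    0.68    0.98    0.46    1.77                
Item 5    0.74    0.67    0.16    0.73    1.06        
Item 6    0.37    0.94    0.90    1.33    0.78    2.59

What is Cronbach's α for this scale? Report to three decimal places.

α = 0.816

ΣVar(i) = 2.76 + 1.21 + 0.67 + 1.77 + 1.06 + 2.59 = 10.06
Σ_{i<j} σ_ij = 10.67
σ²_total = 10.06 + 2 × 10.67 = 31.40
α = (k/(k−1))·(1 − ΣVar(i)/σ²_total) = (6/5)·(1 − 10.06/31.40) = 0.816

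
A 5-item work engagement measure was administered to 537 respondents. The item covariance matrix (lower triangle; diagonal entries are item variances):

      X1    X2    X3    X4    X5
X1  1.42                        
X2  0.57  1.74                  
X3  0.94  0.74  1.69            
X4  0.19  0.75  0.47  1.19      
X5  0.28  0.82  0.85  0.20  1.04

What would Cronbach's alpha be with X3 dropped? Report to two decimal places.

Remaining items: X1, X2, X4, X5 (k = 4).
ΣVar(i) = 1.42 + 1.74 + 1.19 + 1.04 = 5.39
σ²_total = 5.39 + 2 × 2.81 = 11.01
α (item deleted) = (4/3)·(1 − 5.39/11.01) = 0.68

Cronbach's alpha = 0.68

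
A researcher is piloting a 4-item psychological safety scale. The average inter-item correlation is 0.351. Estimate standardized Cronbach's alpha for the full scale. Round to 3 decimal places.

Standardized α = k·r̄ / (1 + (k−1)·r̄) = 4 × 0.351 / (1 + 3 × 0.351)
  = 1.4040 / 2.0530 = 0.684

standardized Cronbach's alpha = 0.684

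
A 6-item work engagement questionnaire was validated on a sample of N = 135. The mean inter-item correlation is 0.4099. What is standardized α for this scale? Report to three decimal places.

α = 0.806

Standardized α = k·r̄ / (1 + (k−1)·r̄) = 6 × 0.4099 / (1 + 5 × 0.4099)
  = 2.4594 / 3.0495 = 0.806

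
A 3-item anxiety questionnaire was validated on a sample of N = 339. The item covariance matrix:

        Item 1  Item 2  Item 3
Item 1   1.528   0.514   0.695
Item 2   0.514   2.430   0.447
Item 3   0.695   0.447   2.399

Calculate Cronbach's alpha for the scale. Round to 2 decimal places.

Σσᵢ² = 1.528 + 2.430 + 2.399 = 6.357
Sum of off-diagonal covariances = 1.656
Var(T) = 6.357 + 2 × 1.656 = 9.669
α = (k/(k−1))·(1 − Σσᵢ²/Var(T)) = (3/2)·(1 − 6.357/9.669) = 0.51

α = 0.51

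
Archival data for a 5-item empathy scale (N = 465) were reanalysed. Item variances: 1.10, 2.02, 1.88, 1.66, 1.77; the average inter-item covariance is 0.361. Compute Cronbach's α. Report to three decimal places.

ΣVar(i) = 1.10 + 2.02 + 1.88 + 1.66 + 1.77 = 8.43
Sum of the 10 distinct covariances = 10 × 0.361 = 3.610
σ²_T = ΣVar(i) + 2·Σcov = 8.43 + 2 × 3.610 = 15.650
α = (5/4)·(1 − 8.43/15.650) = 0.577

α = 0.577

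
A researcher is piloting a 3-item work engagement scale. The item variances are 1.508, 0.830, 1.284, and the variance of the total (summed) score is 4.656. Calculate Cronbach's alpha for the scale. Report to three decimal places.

ΣVar(i) = 1.508 + 0.830 + 1.284 = 3.622
α = (k/(k−1))·(1 − ΣVar(i)/total variance) = (3/2)·(1 − 3.622/4.656) = 0.333

Cronbach's alpha = 0.333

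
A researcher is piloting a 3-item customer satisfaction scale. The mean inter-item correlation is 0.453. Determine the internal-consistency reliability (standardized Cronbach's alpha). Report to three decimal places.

Standardized α = k·r̄ / (1 + (k−1)·r̄) = 3 × 0.453 / (1 + 2 × 0.453)
  = 1.3590 / 1.9060 = 0.713

α = 0.713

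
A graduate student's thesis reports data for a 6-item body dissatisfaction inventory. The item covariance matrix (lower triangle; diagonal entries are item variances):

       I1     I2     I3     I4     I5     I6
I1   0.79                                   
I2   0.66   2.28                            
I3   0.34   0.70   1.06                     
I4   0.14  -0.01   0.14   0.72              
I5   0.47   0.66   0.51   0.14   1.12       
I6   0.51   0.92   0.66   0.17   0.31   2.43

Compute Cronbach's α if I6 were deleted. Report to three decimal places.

Cronbach's α = 0.696

Remaining items: I1, I2, I3, I4, I5 (k = 5).
ΣVar(i) = 0.79 + 2.28 + 1.06 + 0.72 + 1.12 = 5.97
σ²_T = 5.97 + 2 × 3.75 = 13.47
α (item deleted) = (5/4)·(1 − 5.97/13.47) = 0.696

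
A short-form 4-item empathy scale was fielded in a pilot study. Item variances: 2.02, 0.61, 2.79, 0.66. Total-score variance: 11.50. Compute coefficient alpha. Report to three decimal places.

sum of item variances = 2.02 + 0.61 + 2.79 + 0.66 = 6.08
α = (k/(k−1))·(1 − sum of item variances/σ²_T) = (4/3)·(1 − 6.08/11.50) = 0.628

coefficient alpha = 0.628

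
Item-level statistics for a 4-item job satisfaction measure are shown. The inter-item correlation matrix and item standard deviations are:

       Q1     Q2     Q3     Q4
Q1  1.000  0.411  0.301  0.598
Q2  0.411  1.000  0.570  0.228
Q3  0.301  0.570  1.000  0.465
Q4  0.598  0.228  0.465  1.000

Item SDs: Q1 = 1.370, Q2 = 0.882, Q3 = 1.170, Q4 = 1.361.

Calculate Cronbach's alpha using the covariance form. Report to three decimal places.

α = 0.743

Σσ²ᵢ = 1.370² + 0.882² + 1.170² + 1.361² = 5.8760
Covariances σ_ij = r_ij · s_i · s_j:
  σ(Q1,Q2) = 0.411 × 1.370 × 0.882 = 0.4966
  σ(Q1,Q3) = 0.301 × 1.370 × 1.170 = 0.4825
  σ(Q1,Q4) = 0.598 × 1.370 × 1.361 = 1.1150
  σ(Q2,Q3) = 0.570 × 0.882 × 1.170 = 0.5882
  σ(Q2,Q4) = 0.228 × 0.882 × 1.361 = 0.2737
  σ(Q3,Q4) = 0.465 × 1.170 × 1.361 = 0.7405
σ²_T = Σσ²ᵢ + 2·Σσ_ij = 5.8760 + 2 × 3.6965 = 13.2690
α = (4/3)·(1 − 5.8760/13.2690) = 0.743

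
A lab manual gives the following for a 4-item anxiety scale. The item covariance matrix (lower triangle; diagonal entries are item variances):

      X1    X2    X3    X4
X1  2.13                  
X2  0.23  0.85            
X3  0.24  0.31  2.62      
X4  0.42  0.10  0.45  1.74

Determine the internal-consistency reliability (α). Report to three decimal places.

α = 0.431

sum of item variances = 2.13 + 0.85 + 2.62 + 1.74 = 7.34
Σ_{i<j} σ_ij = 1.75
σ²_total = 7.34 + 2 × 1.75 = 10.84
α = (k/(k−1))·(1 − sum of item variances/σ²_total) = (4/3)·(1 − 7.34/10.84) = 0.431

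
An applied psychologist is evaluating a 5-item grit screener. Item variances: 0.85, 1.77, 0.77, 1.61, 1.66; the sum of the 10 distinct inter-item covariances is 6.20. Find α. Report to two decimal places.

sum of item variances = 0.85 + 1.77 + 0.77 + 1.61 + 1.66 = 6.66
Sum of distinct covariances = 6.20
Var(T) = sum of item variances + 2·Σcov = 6.66 + 2 × 6.20 = 19.06
α = (5/4)·(1 − 6.66/19.06) = 0.81

α = 0.81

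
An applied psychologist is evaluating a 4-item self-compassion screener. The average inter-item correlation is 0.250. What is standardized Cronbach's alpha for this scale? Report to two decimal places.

standardized Cronbach's alpha = 0.57

Standardized α = k·r̄ / (1 + (k−1)·r̄) = 4 × 0.250 / (1 + 3 × 0.250)
  = 1.0000 / 1.7500 = 0.57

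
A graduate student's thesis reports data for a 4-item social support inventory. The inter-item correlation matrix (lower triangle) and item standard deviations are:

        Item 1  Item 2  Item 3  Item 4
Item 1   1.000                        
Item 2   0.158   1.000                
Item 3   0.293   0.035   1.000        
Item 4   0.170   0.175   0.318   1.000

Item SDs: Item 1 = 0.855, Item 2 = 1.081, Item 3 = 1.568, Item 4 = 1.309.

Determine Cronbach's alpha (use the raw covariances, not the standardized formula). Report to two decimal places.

Σσ²ᵢ = 0.855² + 1.081² + 1.568² + 1.309² = 6.0717
Covariances σ_ij = r_ij · s_i · s_j:
  σ(Item 1,Item 2) = 0.158 × 0.855 × 1.081 = 0.1460
  σ(Item 1,Item 3) = 0.293 × 0.855 × 1.568 = 0.3928
  σ(Item 1,Item 4) = 0.170 × 0.855 × 1.309 = 0.1903
  σ(Item 2,Item 3) = 0.035 × 1.081 × 1.568 = 0.0593
  σ(Item 2,Item 4) = 0.175 × 1.081 × 1.309 = 0.2476
  σ(Item 3,Item 4) = 0.318 × 1.568 × 1.309 = 0.6527
σ²_T = Σσ²ᵢ + 2·Σσ_ij = 6.0717 + 2 × 1.6887 = 9.4491
α = (4/3)·(1 − 6.0717/9.4491) = 0.48

Cronbach's alpha = 0.48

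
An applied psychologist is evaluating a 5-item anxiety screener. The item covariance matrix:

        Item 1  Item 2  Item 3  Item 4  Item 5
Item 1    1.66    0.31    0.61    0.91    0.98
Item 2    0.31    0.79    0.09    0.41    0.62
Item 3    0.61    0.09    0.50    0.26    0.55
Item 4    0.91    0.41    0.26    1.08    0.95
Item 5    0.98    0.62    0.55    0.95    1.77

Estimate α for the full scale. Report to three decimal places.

ΣVar(i) = 1.66 + 0.79 + 0.50 + 1.08 + 1.77 = 5.80
Σ_{i<j} σ_ij = 5.69
Var(T) = 5.80 + 2 × 5.69 = 17.18
α = (k/(k−1))·(1 − ΣVar(i)/Var(T)) = (5/4)·(1 − 5.80/17.18) = 0.828

α = 0.828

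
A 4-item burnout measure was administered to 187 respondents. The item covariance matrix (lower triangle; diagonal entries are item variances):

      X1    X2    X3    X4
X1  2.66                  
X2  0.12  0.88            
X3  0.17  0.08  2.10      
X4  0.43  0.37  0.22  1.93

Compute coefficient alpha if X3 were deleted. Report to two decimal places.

Remaining items: X1, X2, X4 (k = 3).
ΣVar(i) = 2.66 + 0.88 + 1.93 = 5.47
σ²_T = 5.47 + 2 × 0.92 = 7.31
α (item deleted) = (3/2)·(1 − 5.47/7.31) = 0.38

coefficient alpha = 0.38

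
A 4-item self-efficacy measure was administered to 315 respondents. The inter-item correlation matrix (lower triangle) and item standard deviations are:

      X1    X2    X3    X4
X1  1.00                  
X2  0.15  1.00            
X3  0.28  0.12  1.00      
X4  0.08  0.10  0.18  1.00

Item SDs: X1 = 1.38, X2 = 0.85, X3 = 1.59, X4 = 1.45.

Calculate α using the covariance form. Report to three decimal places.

α = 0.417

Σσ²ᵢ = 1.38² + 0.85² + 1.59² + 1.45² = 7.2575
Covariances σ_ij = r_ij · s_i · s_j:
  σ(X1,X2) = 0.15 × 1.38 × 0.85 = 0.1759
  σ(X1,X3) = 0.28 × 1.38 × 1.59 = 0.6144
  σ(X1,X4) = 0.08 × 1.38 × 1.45 = 0.1601
  σ(X2,X3) = 0.12 × 0.85 × 1.59 = 0.1622
  σ(X2,X4) = 0.10 × 0.85 × 1.45 = 0.1232
  σ(X3,X4) = 0.18 × 1.59 × 1.45 = 0.4150
σ²_T = Σσ²ᵢ + 2·Σσ_ij = 7.2575 + 2 × 1.6508 = 10.5591
α = (4/3)·(1 − 7.2575/10.5591) = 0.417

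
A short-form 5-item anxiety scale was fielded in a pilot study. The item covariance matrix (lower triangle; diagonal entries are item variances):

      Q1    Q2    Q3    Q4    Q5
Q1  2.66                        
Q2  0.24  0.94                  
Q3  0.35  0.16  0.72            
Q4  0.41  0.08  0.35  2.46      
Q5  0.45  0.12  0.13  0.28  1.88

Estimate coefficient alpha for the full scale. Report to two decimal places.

Σσᵢ² = 2.66 + 0.94 + 0.72 + 2.46 + 1.88 = 8.66
Sum of off-diagonal covariances = 2.57
σ²_T = 8.66 + 2 × 2.57 = 13.80
α = (k/(k−1))·(1 − Σσᵢ²/σ²_T) = (5/4)·(1 − 8.66/13.80) = 0.47

α = 0.47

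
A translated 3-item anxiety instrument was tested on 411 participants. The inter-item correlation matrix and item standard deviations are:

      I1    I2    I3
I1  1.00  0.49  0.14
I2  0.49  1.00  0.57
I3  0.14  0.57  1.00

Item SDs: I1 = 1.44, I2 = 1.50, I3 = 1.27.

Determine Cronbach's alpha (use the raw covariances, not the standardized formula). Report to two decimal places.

α = 0.67

Σσ²ᵢ = 1.44² + 1.50² + 1.27² = 5.9365
Covariances σ_ij = r_ij · s_i · s_j:
  σ(I1,I2) = 0.49 × 1.44 × 1.50 = 1.0584
  σ(I1,I3) = 0.14 × 1.44 × 1.27 = 0.2560
  σ(I2,I3) = 0.57 × 1.50 × 1.27 = 1.0858
σ²_T = Σσ²ᵢ + 2·Σσ_ij = 5.9365 + 2 × 2.4002 = 10.7369
α = (3/2)·(1 − 5.9365/10.7369) = 0.67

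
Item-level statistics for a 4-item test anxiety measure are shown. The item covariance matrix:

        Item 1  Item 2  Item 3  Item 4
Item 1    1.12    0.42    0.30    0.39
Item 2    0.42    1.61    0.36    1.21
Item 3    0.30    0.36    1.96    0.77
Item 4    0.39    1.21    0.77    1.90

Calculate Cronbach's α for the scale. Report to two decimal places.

sum of item variances = 1.12 + 1.61 + 1.96 + 1.90 = 6.59
Σ_{i<j} σ_ij = 3.45
σ²_T = 6.59 + 2 × 3.45 = 13.49
α = (k/(k−1))·(1 − sum of item variances/σ²_T) = (4/3)·(1 − 6.59/13.49) = 0.68

α = 0.68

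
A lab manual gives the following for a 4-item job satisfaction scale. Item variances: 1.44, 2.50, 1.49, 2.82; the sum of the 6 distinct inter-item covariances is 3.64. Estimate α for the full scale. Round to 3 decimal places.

α = 0.625

ΣVar(i) = 1.44 + 2.50 + 1.49 + 2.82 = 8.25
Sum of distinct covariances = 3.64
σ²_total = ΣVar(i) + 2·Σcov = 8.25 + 2 × 3.64 = 15.53
α = (4/3)·(1 − 8.25/15.53) = 0.625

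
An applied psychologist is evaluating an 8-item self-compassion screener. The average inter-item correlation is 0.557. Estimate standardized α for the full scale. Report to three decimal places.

Standardized α = k·r̄ / (1 + (k−1)·r̄) = 8 × 0.557 / (1 + 7 × 0.557)
  = 4.4560 / 4.8990 = 0.910

standardized α = 0.910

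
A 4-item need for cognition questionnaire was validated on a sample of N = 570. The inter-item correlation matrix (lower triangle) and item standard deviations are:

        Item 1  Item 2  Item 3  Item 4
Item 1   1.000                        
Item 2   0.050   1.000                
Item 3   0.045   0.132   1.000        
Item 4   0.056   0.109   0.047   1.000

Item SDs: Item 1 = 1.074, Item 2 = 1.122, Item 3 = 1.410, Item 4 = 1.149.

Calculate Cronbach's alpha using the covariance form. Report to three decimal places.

Σσ²ᵢ = 1.074² + 1.122² + 1.410² + 1.149² = 5.7207
Covariances σ_ij = r_ij · s_i · s_j:
  σ(Item 1,Item 2) = 0.050 × 1.074 × 1.122 = 0.0603
  σ(Item 1,Item 3) = 0.045 × 1.074 × 1.410 = 0.0681
  σ(Item 1,Item 4) = 0.056 × 1.074 × 1.149 = 0.0691
  σ(Item 2,Item 3) = 0.132 × 1.122 × 1.410 = 0.2088
  σ(Item 2,Item 4) = 0.109 × 1.122 × 1.149 = 0.1405
  σ(Item 3,Item 4) = 0.047 × 1.410 × 1.149 = 0.0761
σ²_T = Σσ²ᵢ + 2·Σσ_ij = 5.7207 + 2 × 0.6229 = 6.9665
α = (4/3)·(1 − 5.7207/6.9665) = 0.238

α = 0.238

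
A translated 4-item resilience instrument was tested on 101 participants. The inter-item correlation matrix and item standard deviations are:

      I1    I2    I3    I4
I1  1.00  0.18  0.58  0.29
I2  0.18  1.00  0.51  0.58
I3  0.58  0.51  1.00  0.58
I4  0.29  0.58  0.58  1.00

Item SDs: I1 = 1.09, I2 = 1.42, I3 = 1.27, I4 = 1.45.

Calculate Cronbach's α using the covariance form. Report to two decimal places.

α = 0.77

Σσ²ᵢ = 1.09² + 1.42² + 1.27² + 1.45² = 6.9199
Covariances σ_ij = r_ij · s_i · s_j:
  σ(I1,I2) = 0.18 × 1.09 × 1.42 = 0.2786
  σ(I1,I3) = 0.58 × 1.09 × 1.27 = 0.8029
  σ(I1,I4) = 0.29 × 1.09 × 1.45 = 0.4583
  σ(I2,I3) = 0.51 × 1.42 × 1.27 = 0.9197
  σ(I2,I4) = 0.58 × 1.42 × 1.45 = 1.1942
  σ(I3,I4) = 0.58 × 1.27 × 1.45 = 1.0681
σ²_T = Σσ²ᵢ + 2·Σσ_ij = 6.9199 + 2 × 4.7218 = 16.3635
α = (4/3)·(1 − 6.9199/16.3635) = 0.77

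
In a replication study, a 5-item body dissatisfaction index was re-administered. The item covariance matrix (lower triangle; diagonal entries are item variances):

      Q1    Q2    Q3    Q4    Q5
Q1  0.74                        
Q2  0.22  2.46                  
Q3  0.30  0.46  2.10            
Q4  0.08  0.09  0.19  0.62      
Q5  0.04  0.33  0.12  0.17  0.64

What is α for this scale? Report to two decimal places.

sum of item variances = 0.74 + 2.46 + 2.10 + 0.62 + 0.64 = 6.56
Sum of the distinct covariances = 2.00
total variance = 6.56 + 2 × 2.00 = 10.56
α = (k/(k−1))·(1 − sum of item variances/total variance) = (5/4)·(1 − 6.56/10.56) = 0.47

α = 0.47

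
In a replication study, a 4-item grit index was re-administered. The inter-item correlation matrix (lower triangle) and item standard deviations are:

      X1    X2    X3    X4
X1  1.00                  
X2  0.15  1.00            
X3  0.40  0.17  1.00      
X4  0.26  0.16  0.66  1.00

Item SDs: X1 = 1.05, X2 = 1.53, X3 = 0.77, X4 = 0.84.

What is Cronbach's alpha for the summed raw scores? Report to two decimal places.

α = 0.54

Σσ²ᵢ = 1.05² + 1.53² + 0.77² + 0.84² = 4.7419
Covariances σ_ij = r_ij · s_i · s_j:
  σ(X1,X2) = 0.15 × 1.05 × 1.53 = 0.2410
  σ(X1,X3) = 0.40 × 1.05 × 0.77 = 0.3234
  σ(X1,X4) = 0.26 × 1.05 × 0.84 = 0.2293
  σ(X2,X3) = 0.17 × 1.53 × 0.77 = 0.2003
  σ(X2,X4) = 0.16 × 1.53 × 0.84 = 0.2056
  σ(X3,X4) = 0.66 × 0.77 × 0.84 = 0.4269
σ²_T = Σσ²ᵢ + 2·Σσ_ij = 4.7419 + 2 × 1.6265 = 7.9949
α = (4/3)·(1 − 4.7419/7.9949) = 0.54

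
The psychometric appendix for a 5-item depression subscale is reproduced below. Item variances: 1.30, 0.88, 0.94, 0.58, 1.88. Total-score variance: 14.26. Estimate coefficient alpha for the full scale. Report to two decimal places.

Σσ²ᵢ = 1.30 + 0.88 + 0.94 + 0.58 + 1.88 = 5.58
α = (k/(k−1))·(1 − Σσ²ᵢ/Var(T)) = (5/4)·(1 − 5.58/14.26) = 0.76

coefficient alpha = 0.76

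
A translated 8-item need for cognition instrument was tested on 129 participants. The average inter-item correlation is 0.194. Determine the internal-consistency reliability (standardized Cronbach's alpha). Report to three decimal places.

α = 0.658

Standardized α = k·r̄ / (1 + (k−1)·r̄) = 8 × 0.194 / (1 + 7 × 0.194)
  = 1.5520 / 2.3580 = 0.658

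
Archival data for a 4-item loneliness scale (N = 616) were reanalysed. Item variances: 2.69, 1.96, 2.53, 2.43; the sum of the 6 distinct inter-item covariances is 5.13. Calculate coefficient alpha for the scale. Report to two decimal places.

ΣVar(i) = 2.69 + 1.96 + 2.53 + 2.43 = 9.61
Sum of distinct covariances = 5.13
Var(T) = ΣVar(i) + 2·Σcov = 9.61 + 2 × 5.13 = 19.87
α = (4/3)·(1 − 9.61/19.87) = 0.69

α = 0.69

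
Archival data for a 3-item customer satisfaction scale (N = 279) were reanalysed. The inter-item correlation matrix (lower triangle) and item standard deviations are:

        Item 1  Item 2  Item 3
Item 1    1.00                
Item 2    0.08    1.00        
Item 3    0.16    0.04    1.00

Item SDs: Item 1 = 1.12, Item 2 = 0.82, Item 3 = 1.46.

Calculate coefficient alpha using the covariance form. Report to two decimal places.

α = 0.24

Σσ²ᵢ = 1.12² + 0.82² + 1.46² = 4.0584
Covariances σ_ij = r_ij · s_i · s_j:
  σ(Item 1,Item 2) = 0.08 × 1.12 × 0.82 = 0.0735
  σ(Item 1,Item 3) = 0.16 × 1.12 × 1.46 = 0.2616
  σ(Item 2,Item 3) = 0.04 × 0.82 × 1.46 = 0.0479
σ²_T = Σσ²ᵢ + 2·Σσ_ij = 4.0584 + 2 × 0.3830 = 4.8244
α = (3/2)·(1 − 4.0584/4.8244) = 0.24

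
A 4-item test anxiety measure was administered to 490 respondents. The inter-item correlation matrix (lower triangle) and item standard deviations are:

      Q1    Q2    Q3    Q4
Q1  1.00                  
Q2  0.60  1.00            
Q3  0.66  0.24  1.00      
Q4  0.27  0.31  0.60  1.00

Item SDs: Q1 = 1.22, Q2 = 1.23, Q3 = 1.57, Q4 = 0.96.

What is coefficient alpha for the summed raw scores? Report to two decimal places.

Σσ²ᵢ = 1.22² + 1.23² + 1.57² + 0.96² = 6.3878
Covariances σ_ij = r_ij · s_i · s_j:
  σ(Q1,Q2) = 0.60 × 1.22 × 1.23 = 0.9004
  σ(Q1,Q3) = 0.66 × 1.22 × 1.57 = 1.2642
  σ(Q1,Q4) = 0.27 × 1.22 × 0.96 = 0.3162
  σ(Q2,Q3) = 0.24 × 1.23 × 1.57 = 0.4635
  σ(Q2,Q4) = 0.31 × 1.23 × 0.96 = 0.3660
  σ(Q3,Q4) = 0.60 × 1.57 × 0.96 = 0.9043
σ²_T = Σσ²ᵢ + 2·Σσ_ij = 6.3878 + 2 × 4.2146 = 14.8170
α = (4/3)·(1 − 6.3878/14.8170) = 0.76

α = 0.76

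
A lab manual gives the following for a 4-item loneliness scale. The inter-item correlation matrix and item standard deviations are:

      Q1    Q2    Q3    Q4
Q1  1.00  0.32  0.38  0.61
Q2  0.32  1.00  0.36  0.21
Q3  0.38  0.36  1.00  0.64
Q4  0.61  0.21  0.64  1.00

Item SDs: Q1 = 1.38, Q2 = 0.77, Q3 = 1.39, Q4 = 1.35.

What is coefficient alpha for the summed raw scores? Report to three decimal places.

coefficient alpha = 0.749

Σσ²ᵢ = 1.38² + 0.77² + 1.39² + 1.35² = 6.2519
Covariances σ_ij = r_ij · s_i · s_j:
  σ(Q1,Q2) = 0.32 × 1.38 × 0.77 = 0.3400
  σ(Q1,Q3) = 0.38 × 1.38 × 1.39 = 0.7289
  σ(Q1,Q4) = 0.61 × 1.38 × 1.35 = 1.1364
  σ(Q2,Q3) = 0.36 × 0.77 × 1.39 = 0.3853
  σ(Q2,Q4) = 0.21 × 0.77 × 1.35 = 0.2183
  σ(Q3,Q4) = 0.64 × 1.39 × 1.35 = 1.2010
σ²_T = Σσ²ᵢ + 2·Σσ_ij = 6.2519 + 2 × 4.0099 = 14.2717
α = (4/3)·(1 − 6.2519/14.2717) = 0.749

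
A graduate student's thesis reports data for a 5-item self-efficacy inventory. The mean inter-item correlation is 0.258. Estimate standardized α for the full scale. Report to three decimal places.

α = 0.635

Standardized α = k·r̄ / (1 + (k−1)·r̄) = 5 × 0.258 / (1 + 4 × 0.258)
  = 1.2900 / 2.0320 = 0.635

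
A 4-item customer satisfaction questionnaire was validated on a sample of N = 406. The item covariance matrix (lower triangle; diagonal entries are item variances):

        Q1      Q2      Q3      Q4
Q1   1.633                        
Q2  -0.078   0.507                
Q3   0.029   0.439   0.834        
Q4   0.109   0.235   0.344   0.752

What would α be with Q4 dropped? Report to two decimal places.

Remaining items: Q1, Q2, Q3 (k = 3).
Σσᵢ² = 1.633 + 0.507 + 0.834 = 2.974
Var(T) = 2.974 + 2 × 0.390 = 3.754
α (item deleted) = (3/2)·(1 − 2.974/3.754) = 0.31

α = 0.31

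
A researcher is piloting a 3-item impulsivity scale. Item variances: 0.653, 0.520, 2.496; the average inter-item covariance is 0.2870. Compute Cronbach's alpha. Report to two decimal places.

Cronbach's alpha = 0.48

Σσ²ᵢ = 0.653 + 0.520 + 2.496 = 3.669
Sum of the 3 distinct covariances = 3 × 0.2870 = 0.8610
σ²_total = Σσ²ᵢ + 2·Σcov = 3.669 + 2 × 0.8610 = 5.3910
α = (3/2)·(1 − 3.669/5.3910) = 0.48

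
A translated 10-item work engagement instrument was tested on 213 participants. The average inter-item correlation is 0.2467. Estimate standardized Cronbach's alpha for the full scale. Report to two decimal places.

Standardized α = k·r̄ / (1 + (k−1)·r̄) = 10 × 0.2467 / (1 + 9 × 0.2467)
  = 2.4670 / 3.2203 = 0.77

standardized Cronbach's alpha = 0.77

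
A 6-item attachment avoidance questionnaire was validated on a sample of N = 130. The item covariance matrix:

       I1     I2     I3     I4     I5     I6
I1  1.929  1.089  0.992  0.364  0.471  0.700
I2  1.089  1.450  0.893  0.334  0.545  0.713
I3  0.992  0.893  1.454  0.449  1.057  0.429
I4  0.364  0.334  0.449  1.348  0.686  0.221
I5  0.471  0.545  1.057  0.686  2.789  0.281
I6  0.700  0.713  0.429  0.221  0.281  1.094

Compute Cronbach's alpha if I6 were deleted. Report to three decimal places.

α = 0.757

Remaining items: I1, I2, I3, I4, I5 (k = 5).
ΣVar(i) = 1.929 + 1.450 + 1.454 + 1.348 + 2.789 = 8.970
σ²_total = 8.970 + 2 × 6.880 = 22.730
α (item deleted) = (5/4)·(1 − 8.970/22.730) = 0.757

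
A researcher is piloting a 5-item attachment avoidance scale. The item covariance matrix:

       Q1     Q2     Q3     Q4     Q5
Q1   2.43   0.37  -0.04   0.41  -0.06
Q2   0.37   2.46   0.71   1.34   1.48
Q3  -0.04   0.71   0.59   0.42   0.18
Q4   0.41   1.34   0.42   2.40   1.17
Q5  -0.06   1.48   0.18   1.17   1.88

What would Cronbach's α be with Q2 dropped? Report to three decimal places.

Cronbach's α = 0.484

Remaining items: Q1, Q3, Q4, Q5 (k = 4).
ΣVar(i) = 2.43 + 0.59 + 2.40 + 1.88 = 7.30
total variance = 7.30 + 2 × 2.08 = 11.46
α (item deleted) = (4/3)·(1 − 7.30/11.46) = 0.484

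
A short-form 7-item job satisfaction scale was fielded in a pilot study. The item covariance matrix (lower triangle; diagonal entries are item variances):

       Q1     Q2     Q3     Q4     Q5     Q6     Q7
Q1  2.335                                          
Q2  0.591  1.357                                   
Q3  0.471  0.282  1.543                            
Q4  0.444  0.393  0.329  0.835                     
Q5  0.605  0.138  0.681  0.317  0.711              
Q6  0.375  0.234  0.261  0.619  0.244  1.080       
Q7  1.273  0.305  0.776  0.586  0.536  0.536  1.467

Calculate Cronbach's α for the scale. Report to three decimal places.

Cronbach's α = 0.795

Σσ²ᵢ = 2.335 + 1.357 + 1.543 + 0.835 + 0.711 + 1.080 + 1.467 = 9.328
Sum of the distinct covariances = 9.996
σ²_total = 9.328 + 2 × 9.996 = 29.320
α = (k/(k−1))·(1 − Σσ²ᵢ/σ²_total) = (7/6)·(1 − 9.328/29.320) = 0.795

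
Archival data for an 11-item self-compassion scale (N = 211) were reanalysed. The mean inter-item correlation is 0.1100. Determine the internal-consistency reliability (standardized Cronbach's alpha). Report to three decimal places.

Standardized α = k·r̄ / (1 + (k−1)·r̄) = 11 × 0.1100 / (1 + 10 × 0.1100)
  = 1.2100 / 2.1000 = 0.576

α = 0.576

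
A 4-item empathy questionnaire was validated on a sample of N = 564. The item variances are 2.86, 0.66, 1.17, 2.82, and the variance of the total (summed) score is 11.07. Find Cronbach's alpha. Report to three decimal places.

Cronbach's alpha = 0.429

ΣVar(i) = 2.86 + 0.66 + 1.17 + 2.82 = 7.51
α = (k/(k−1))·(1 − ΣVar(i)/σ²_total) = (4/3)·(1 − 7.51/11.07) = 0.429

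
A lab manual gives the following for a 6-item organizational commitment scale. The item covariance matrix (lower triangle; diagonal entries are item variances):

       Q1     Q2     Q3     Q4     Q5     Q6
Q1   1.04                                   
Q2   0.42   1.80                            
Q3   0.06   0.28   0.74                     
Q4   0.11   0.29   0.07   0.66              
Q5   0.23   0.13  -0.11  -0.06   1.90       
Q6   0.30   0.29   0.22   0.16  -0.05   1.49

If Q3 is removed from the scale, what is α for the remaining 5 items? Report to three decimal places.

α = 0.432

Remaining items: Q1, Q2, Q4, Q5, Q6 (k = 5).
ΣVar(i) = 1.04 + 1.80 + 0.66 + 1.90 + 1.49 = 6.89
Var(T) = 6.89 + 2 × 1.82 = 10.53
α (item deleted) = (5/4)·(1 − 6.89/10.53) = 0.432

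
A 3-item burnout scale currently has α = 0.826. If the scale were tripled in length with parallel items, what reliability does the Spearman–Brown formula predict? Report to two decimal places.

predicted reliability = 0.93

Length factor m = 3
α' = m·α / (1 + (m−1)·α)
   = 3 × 0.826 / (1 + (3 − 1) × 0.826)
   = 2.4780 / 2.6520 = 0.93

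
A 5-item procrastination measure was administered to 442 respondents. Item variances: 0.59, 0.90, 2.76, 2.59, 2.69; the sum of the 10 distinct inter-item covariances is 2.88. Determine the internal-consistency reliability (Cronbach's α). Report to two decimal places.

α = 0.47

ΣVar(i) = 0.59 + 0.90 + 2.76 + 2.59 + 2.69 = 9.53
Sum of distinct covariances = 2.88
total variance = ΣVar(i) + 2·Σcov = 9.53 + 2 × 2.88 = 15.29
α = (5/4)·(1 − 9.53/15.29) = 0.47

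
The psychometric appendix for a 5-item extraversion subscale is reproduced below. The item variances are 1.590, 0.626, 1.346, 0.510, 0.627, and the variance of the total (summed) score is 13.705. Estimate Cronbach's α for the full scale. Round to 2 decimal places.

α = 0.82

Σσᵢ² = 1.590 + 0.626 + 1.346 + 0.510 + 0.627 = 4.699
α = (k/(k−1))·(1 − Σσᵢ²/σ²_total) = (5/4)·(1 − 4.699/13.705) = 0.82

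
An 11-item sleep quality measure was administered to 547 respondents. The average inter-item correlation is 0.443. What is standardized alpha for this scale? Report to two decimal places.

Standardized α = k·r̄ / (1 + (k−1)·r̄) = 11 × 0.443 / (1 + 10 × 0.443)
  = 4.8730 / 5.4300 = 0.90

standardized alpha = 0.90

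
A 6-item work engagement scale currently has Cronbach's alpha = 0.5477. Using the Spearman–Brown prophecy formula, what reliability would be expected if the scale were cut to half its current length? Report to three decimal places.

predicted reliability = 0.377

Length factor m = 1/2
α' = m·α / (1 − (1−m)·α)
   = 1/2 × 0.5477 / (1 − (1 − 1/2) × 0.5477)
   = 0.2738 / 0.7262 = 0.377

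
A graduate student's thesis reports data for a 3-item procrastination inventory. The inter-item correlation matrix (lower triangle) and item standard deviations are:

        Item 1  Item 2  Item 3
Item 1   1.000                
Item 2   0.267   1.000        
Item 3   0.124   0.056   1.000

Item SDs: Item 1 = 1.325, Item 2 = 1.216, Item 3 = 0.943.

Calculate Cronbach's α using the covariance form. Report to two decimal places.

Σσ²ᵢ = 1.325² + 1.216² + 0.943² = 4.1235
Covariances σ_ij = r_ij · s_i · s_j:
  σ(Item 1,Item 2) = 0.267 × 1.325 × 1.216 = 0.4302
  σ(Item 1,Item 3) = 0.124 × 1.325 × 0.943 = 0.1549
  σ(Item 2,Item 3) = 0.056 × 1.216 × 0.943 = 0.0642
σ²_T = Σσ²ᵢ + 2·Σσ_ij = 4.1235 + 2 × 0.6493 = 5.4221
α = (3/2)·(1 − 4.1235/5.4221) = 0.36

α = 0.36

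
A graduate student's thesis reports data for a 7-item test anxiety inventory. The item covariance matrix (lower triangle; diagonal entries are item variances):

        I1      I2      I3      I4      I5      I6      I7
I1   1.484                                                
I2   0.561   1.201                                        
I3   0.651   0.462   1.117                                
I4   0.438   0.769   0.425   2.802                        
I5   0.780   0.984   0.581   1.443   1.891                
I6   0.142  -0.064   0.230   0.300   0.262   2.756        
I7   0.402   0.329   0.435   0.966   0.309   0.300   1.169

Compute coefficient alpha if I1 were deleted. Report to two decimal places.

Remaining items: I2, I3, I4, I5, I6, I7 (k = 6).
Σσ²ᵢ = 1.201 + 1.117 + 2.802 + 1.891 + 2.756 + 1.169 = 10.936
σ²_total = 10.936 + 2 × 7.731 = 26.398
α (item deleted) = (6/5)·(1 − 10.936/26.398) = 0.70

α = 0.70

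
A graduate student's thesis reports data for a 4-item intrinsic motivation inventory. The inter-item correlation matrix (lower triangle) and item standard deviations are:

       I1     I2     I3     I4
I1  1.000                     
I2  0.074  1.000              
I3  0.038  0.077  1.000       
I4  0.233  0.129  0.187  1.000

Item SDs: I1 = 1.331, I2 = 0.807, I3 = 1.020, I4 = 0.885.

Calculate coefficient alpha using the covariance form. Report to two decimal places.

α = 0.34

Σσ²ᵢ = 1.331² + 0.807² + 1.020² + 0.885² = 4.2464
Covariances σ_ij = r_ij · s_i · s_j:
  σ(I1,I2) = 0.074 × 1.331 × 0.807 = 0.0795
  σ(I1,I3) = 0.038 × 1.331 × 1.020 = 0.0516
  σ(I1,I4) = 0.233 × 1.331 × 0.885 = 0.2745
  σ(I2,I3) = 0.077 × 0.807 × 1.020 = 0.0634
  σ(I2,I4) = 0.129 × 0.807 × 0.885 = 0.0921
  σ(I3,I4) = 0.187 × 1.020 × 0.885 = 0.1688
σ²_T = Σσ²ᵢ + 2·Σσ_ij = 4.2464 + 2 × 0.7299 = 5.7062
α = (4/3)·(1 − 4.2464/5.7062) = 0.34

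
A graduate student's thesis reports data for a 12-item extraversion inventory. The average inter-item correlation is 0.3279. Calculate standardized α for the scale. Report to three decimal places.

Standardized α = k·r̄ / (1 + (k−1)·r̄) = 12 × 0.3279 / (1 + 11 × 0.3279)
  = 3.9348 / 4.6069 = 0.854

standardized α = 0.854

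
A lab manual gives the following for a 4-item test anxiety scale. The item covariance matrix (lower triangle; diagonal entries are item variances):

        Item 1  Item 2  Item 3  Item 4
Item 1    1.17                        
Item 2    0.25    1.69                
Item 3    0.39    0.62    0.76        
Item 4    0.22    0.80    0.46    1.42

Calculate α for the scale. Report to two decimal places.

ΣVar(i) = 1.17 + 1.69 + 0.76 + 1.42 = 5.04
Sum of off-diagonal covariances = 2.74
total variance = 5.04 + 2 × 2.74 = 10.52
α = (k/(k−1))·(1 − ΣVar(i)/total variance) = (4/3)·(1 − 5.04/10.52) = 0.69

α = 0.69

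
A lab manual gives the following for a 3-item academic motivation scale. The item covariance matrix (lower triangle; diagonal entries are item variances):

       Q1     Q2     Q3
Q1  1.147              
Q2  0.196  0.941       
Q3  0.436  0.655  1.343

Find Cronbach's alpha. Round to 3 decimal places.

Σσ²ᵢ = 1.147 + 0.941 + 1.343 = 3.431
Σ_{i<j} σ_ij = 1.287
Var(T) = 3.431 + 2 × 1.287 = 6.005
α = (k/(k−1))·(1 − Σσ²ᵢ/Var(T)) = (3/2)·(1 − 3.431/6.005) = 0.643

Cronbach's alpha = 0.643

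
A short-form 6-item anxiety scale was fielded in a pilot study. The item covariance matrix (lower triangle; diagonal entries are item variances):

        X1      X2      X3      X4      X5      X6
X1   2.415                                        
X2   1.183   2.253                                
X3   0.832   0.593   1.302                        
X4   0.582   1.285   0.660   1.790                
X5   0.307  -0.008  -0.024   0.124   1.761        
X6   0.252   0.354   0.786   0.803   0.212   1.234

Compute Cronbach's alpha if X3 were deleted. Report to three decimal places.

Remaining items: X1, X2, X4, X5, X6 (k = 5).
Σσ²ᵢ = 2.415 + 2.253 + 1.790 + 1.761 + 1.234 = 9.453
total variance = 9.453 + 2 × 5.094 = 19.641
α (item deleted) = (5/4)·(1 − 9.453/19.641) = 0.648

α = 0.648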